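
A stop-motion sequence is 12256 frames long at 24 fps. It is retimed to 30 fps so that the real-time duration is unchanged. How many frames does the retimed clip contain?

15320 frames

Target frames = source frames × (target rate / source rate) = 12256 × (30)/(24) = 12256 × 5/4 = 15320.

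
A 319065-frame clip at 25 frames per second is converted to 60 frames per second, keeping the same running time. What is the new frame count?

Target frames = source frames × (target rate / source rate) = 319065 × (60)/(25) = 319065 × 12/5 = 765756.

765756 frames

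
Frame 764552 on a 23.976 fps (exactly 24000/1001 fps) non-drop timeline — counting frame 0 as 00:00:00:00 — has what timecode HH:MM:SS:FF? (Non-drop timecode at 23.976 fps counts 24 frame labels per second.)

764552 ÷ 24 = 31856 full seconds, remainder 8 frames.
31856 s = 8 h 50 min 56 s.
Timecode: 08:50:56:08.

08:50:56:08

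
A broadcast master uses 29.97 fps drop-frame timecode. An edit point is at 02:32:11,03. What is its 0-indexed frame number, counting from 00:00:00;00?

As if non-drop at 30 labels/s: (2 × 3600 + 32 × 60 + 11) × 30 + 3 = 273933.
Minute boundaries passed: 152; those not divisible by 10: 152 − 15 = 137; dropped labels = 2 × 137 = 274.
Actual frame index = 273933 − 274 = 273659.

273659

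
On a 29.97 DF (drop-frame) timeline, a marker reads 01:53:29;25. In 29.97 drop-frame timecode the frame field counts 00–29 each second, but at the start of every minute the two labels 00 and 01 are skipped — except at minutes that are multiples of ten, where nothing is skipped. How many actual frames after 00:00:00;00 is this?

204091

As if non-drop at 30 labels/s: (1 × 3600 + 53 × 60 + 29) × 30 + 25 = 204295.
Minute boundaries passed: 113; those not divisible by 10: 113 − 11 = 102; dropped labels = 2 × 102 = 204.
Actual frame index = 204295 − 204 = 204091.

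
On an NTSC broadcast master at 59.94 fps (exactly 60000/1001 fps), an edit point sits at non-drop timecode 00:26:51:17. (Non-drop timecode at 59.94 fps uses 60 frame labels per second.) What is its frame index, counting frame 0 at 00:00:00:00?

Total seconds to the label: (0 × 3600 + 26 × 60 + 51) = 1611.
Frame index = 1611 × 60 + 17 = 96677.

frame 96677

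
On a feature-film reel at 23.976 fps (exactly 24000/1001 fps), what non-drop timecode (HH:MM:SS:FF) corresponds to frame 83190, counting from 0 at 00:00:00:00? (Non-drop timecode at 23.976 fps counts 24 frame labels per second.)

00:57:46:06

83190 ÷ 24 = 3466 full seconds, remainder 6 frames.
3466 s = 0 h 57 min 46 s.
Timecode: 00:57:46:06.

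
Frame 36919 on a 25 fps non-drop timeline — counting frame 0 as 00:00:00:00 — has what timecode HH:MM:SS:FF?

00:24:36:19

36919 ÷ 25 = 1476 full seconds, remainder 19 frames.
1476 s = 0 h 24 min 36 s.
Timecode: 00:24:36:19.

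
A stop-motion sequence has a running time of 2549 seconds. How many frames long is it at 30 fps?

76470 frames

Frames = 2549 × 30 = 76470.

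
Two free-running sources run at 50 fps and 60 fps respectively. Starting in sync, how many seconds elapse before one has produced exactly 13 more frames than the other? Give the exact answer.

1.3 seconds

The gap grows by |60 − 50| = 10 frames per second.
Time for a 13-frame gap: 13 ÷ (10) = 1.3 s.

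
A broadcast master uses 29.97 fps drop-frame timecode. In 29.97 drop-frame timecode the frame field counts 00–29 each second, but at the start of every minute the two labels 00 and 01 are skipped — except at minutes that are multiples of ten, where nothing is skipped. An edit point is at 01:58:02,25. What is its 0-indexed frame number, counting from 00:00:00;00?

212271

Complete 10-minute blocks: 11, each 17982 frames → 197802.
Remaining 8 whole minutes in the current block: 1800 + 7 × 1798 = 14386 frames.
Within the current minute: 2 × 30 + 25 − 2 = 83 (labels ;00/;01 skipped at this minute). Total = 197802 + 14386 + 83 = 212271.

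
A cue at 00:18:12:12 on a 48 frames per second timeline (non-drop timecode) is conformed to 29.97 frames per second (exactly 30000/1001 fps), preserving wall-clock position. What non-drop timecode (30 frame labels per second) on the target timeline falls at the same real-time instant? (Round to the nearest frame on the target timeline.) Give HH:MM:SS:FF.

00:18:11:05

Source frame index: (0×3600 + 18×60 + 12) × 48 + 12 = 52428.
Real time: 52428 / (48) = 4369/4 s.
Target frame: (4369/4) × (30000/1001) = 32767500/1001 ≈ 32734.765 → 32735.
At 30 labels/s: frame 32735 → 00:18:11:05.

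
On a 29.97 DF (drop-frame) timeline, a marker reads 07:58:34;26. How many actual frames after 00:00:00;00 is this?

860584

As if non-drop at 30 labels/s: (7 × 3600 + 58 × 60 + 34) × 30 + 26 = 861446.
Minute boundaries passed: 478; those not divisible by 10: 478 − 47 = 431; dropped labels = 2 × 431 = 862.
Actual frame index = 861446 − 862 = 860584.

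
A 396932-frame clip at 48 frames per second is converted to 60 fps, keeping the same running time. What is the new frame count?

496165 frames

Target frames = source frames × (target rate / source rate) = 396932 × (60)/(48) = 396932 × 5/4 = 496165.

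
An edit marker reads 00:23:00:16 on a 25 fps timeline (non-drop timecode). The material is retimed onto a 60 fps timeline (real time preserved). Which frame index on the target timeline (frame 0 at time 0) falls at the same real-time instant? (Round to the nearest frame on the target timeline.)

frame 82838

Source frame index: (0×3600 + 23×60 + 0) × 25 + 16 = 34516.
Real time: 34516 / (25) = 34516/25 s.
Target frame: (34516/25) × (60) = 414192/5 ≈ 82838.400 → 82838.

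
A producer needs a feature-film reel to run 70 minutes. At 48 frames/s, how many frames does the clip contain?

70 min = 4200 s.
Frames = 4200 × 48 = 201600.

201600 frames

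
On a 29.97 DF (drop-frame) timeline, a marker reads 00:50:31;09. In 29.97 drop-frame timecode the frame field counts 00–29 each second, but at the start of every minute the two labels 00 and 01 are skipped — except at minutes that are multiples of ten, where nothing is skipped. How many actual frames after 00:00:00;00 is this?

As if non-drop at 30 labels/s: (0 × 3600 + 50 × 60 + 31) × 30 + 9 = 90939.
Minute boundaries passed: 50; those not divisible by 10: 50 − 5 = 45; dropped labels = 2 × 45 = 90.
Actual frame index = 90939 − 90 = 90849.

90849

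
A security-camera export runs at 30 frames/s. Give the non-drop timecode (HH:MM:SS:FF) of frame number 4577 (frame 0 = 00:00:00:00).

4577 ÷ 30 = 152 full seconds, remainder 17 frames.
152 s = 0 h 2 min 32 s.
Timecode: 00:02:32:17.

00:02:32:17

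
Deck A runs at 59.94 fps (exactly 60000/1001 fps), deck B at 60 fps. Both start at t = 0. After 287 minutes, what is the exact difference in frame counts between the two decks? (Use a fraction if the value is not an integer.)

147600/143 frames

287 min = 17220 s.
A emits 60000/1001 × 17220 = 147600000/143 frames; B emits 60 × 17220 = 1033200.
Difference = 147600/143 frames (≈ 1032.1678); B is ahead of A.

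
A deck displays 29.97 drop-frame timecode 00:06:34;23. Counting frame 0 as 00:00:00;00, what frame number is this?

As if non-drop at 30 labels/s: (0 × 3600 + 6 × 60 + 34) × 30 + 23 = 11843.
Minute boundaries passed: 6; those not divisible by 10: 6 − 0 = 6; dropped labels = 2 × 6 = 12.
Actual frame index = 11843 − 12 = 11831.

11831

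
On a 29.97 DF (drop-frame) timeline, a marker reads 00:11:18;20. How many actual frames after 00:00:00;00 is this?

As if non-drop at 30 labels/s: (0 × 3600 + 11 × 60 + 18) × 30 + 20 = 20360.
Minute boundaries passed: 11; those not divisible by 10: 11 − 1 = 10; dropped labels = 2 × 10 = 20.
Actual frame index = 20360 − 20 = 20340.

20340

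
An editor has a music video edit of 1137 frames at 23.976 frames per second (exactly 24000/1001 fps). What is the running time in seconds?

Running time = 1137 / (24000/1001) = 47.422375 s.

47.422375 seconds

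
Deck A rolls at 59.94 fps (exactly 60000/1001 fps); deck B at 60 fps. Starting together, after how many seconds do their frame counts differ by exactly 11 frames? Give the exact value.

11011/60 seconds

The gap grows by |60 − 60000/1001| = 60/1001 frames per second.
Time for a 11-frame gap: 11 ÷ (60/1001) = 11011/60 s.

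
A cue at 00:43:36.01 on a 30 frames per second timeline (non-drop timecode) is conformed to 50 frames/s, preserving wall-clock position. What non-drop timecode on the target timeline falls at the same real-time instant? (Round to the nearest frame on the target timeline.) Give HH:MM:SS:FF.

00:43:36:02

Source frame index: (0×3600 + 43×60 + 36) × 30 + 1 = 78481.
Real time: 78481 / (30) = 78481/30 s.
Target frame: (78481/30) × (50) = 392405/3 ≈ 130801.667 → 130802.
At 50 labels/s: frame 130802 → 00:43:36:02.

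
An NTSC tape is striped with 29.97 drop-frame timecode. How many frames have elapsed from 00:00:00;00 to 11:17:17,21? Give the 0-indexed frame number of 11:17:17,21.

1217911

As if non-drop at 30 labels/s: (11 × 3600 + 17 × 60 + 17) × 30 + 21 = 1219131.
Minute boundaries passed: 677; those not divisible by 10: 677 − 67 = 610; dropped labels = 2 × 610 = 1220.
Actual frame index = 1219131 − 1220 = 1217911.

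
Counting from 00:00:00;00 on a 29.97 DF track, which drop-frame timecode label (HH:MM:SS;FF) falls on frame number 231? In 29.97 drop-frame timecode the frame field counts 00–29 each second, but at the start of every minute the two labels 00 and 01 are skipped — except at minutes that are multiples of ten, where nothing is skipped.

00:00:07;21

Ten DF minutes hold 17982 frames, so frame 231 lies in block 0 (frames 0–17981) with 231 frames into that block.
The block's first minute is 1800 frames and the rest 1798 each; 231 frames reaches minute 0, so 0 × 18 + 0 × 2 = 0 labels have been skipped so far.
Adding those back, label number 231 + 0 = 231 at 30 labels/s is 7 s + 21 f = 0 h 0 min 7 s frame 21, i.e. 00:00:07;21.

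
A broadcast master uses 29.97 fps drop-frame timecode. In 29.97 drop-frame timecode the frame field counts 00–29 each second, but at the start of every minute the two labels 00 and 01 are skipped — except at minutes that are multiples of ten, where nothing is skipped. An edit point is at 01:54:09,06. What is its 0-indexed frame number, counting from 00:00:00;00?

Complete 10-minute blocks: 11, each 17982 frames → 197802.
Remaining 4 whole minutes in the current block: 1800 + 3 × 1798 = 7194 frames.
Within the current minute: 9 × 30 + 6 − 2 = 274 (labels ;00/;01 skipped at this minute). Total = 197802 + 7194 + 274 = 205270.

205270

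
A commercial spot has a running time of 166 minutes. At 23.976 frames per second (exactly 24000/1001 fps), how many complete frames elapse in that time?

238801 frames

166 min = 9960 s.
Frames = 9960 × 24000/1001 = 239040000/1001 ≈ 238801.1988.
Complete frames: 238801.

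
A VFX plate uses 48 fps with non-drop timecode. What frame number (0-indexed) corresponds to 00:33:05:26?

Total seconds to the label: (0 × 3600 + 33 × 60 + 5) = 1985.
Frame index = 1985 × 48 + 26 = 95306.

frame 95306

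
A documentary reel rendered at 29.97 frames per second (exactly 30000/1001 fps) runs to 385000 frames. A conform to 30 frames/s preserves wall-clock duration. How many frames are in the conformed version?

385385 frames

Target frames = source frames × (target rate / source rate) = 385000 × (30)/(30000/1001) = 385000 × 1001/1000 = 385385.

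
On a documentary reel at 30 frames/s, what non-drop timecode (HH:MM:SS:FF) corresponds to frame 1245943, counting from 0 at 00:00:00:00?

11:32:11:13

1245943 ÷ 30 = 41531 full seconds, remainder 13 frames.
41531 s = 11 h 32 min 11 s.
Timecode: 11:32:11:13.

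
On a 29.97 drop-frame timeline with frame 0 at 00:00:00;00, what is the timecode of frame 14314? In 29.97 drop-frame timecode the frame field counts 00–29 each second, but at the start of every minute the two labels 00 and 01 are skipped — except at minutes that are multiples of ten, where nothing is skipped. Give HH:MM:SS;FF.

Ten DF minutes hold 17982 frames, so frame 14314 lies in block 0 (frames 0–17981) with 14314 frames into that block.
The block's first minute is 1800 frames and the rest 1798 each; 14314 frames reaches minute 7, so 0 × 18 + 7 × 2 = 14 labels have been skipped so far.
Adding those back, label number 14314 + 14 = 14328 at 30 labels/s is 477 s + 18 f = 0 h 7 min 57 s frame 18, i.e. 00:07:57;18.

00:07:57;18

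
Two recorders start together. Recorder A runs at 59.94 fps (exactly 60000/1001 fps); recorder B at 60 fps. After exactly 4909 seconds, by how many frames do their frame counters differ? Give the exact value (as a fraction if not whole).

294540/1001 frames

A emits 60000/1001 × 4909 = 294540000/1001 frames; B emits 60 × 4909 = 294540.
Difference = 294540/1001 frames (≈ 294.2458); B is ahead of A.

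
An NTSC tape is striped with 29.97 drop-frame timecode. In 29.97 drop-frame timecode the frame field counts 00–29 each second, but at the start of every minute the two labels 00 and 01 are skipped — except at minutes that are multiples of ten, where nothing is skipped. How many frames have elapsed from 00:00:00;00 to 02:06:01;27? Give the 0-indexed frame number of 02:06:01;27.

226629

Complete 10-minute blocks: 12, each 17982 frames → 215784.
Remaining 6 whole minutes in the current block: 1800 + 5 × 1798 = 10790 frames.
Within the current minute: 1 × 30 + 27 − 2 = 55 (labels ;00/;01 skipped at this minute). Total = 215784 + 10790 + 55 = 226629.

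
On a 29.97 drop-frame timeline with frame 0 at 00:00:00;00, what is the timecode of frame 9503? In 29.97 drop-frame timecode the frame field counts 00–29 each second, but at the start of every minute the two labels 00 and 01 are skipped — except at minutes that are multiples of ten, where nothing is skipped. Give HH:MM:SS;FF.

00:05:17;03

Each 10-minute DF block holds 10 × 60 × 30 − 9 × 2 = 17982 frames. 9503 ÷ 17982 → 0 full blocks, remainder 9503.
Within the partial block the first minute is 1800 frames and each further minute 1798, so 5 further minute boundaries passed. Total skipped labels = 18 × 0 + 2 × 5 = 10.
Non-drop label index = 9503 + 10 = 9513; at 30 labels/s that is 00:05:17:03, i.e. DF 00:05:17;03.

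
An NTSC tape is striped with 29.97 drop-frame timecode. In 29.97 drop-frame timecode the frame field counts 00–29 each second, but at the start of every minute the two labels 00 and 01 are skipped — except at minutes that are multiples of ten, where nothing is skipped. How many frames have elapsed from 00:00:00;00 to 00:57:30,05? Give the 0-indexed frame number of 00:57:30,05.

103401

Complete 10-minute blocks: 5, each 17982 frames → 89910.
Remaining 7 whole minutes in the current block: 1800 + 6 × 1798 = 12588 frames.
Within the current minute: 30 × 30 + 5 − 2 = 903 (labels ;00/;01 skipped at this minute). Total = 89910 + 12588 + 903 = 103401.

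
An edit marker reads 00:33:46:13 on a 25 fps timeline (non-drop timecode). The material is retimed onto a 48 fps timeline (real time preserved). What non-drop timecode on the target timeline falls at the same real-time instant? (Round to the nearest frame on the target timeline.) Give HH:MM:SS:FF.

00:33:46:25

Source frame index: (0×3600 + 33×60 + 46) × 25 + 13 = 50663.
Real time: 50663 / (25) = 50663/25 s.
Target frame: (50663/25) × (48) = 2431824/25 ≈ 97272.960 → 97273.
At 48 labels/s: frame 97273 → 00:33:46:25.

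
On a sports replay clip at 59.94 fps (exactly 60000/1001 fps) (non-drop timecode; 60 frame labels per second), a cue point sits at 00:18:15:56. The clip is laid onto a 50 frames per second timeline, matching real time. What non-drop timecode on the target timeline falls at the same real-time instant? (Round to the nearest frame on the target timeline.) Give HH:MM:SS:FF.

Source frame index: (0×3600 + 18×60 + 15) × 60 + 56 = 65756.
Real time: 65756 / (60000/1001) = 16455439/15000 s.
Target frame: (16455439/15000) × (50) = 16455439/300 ≈ 54851.463 → 54851.
At 50 labels/s: frame 54851 → 00:18:17:01.

00:18:17:01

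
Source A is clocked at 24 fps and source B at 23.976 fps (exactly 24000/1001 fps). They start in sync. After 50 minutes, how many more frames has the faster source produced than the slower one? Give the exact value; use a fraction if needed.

50 min = 3000 s.
A emits 24 × 3000 = 72000 frames; B emits 24000/1001 × 3000 = 72000000/1001.
Difference = 72000/1001 frames (≈ 71.9281); B is behind A.

72000/1001 frames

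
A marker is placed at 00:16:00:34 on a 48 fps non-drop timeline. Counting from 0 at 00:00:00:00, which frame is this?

46114

Total seconds to the label: (0 × 3600 + 16 × 60 + 0) = 960.
Frame index = 960 × 48 + 34 = 46114.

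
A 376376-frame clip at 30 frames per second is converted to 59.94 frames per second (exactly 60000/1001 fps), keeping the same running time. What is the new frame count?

Target frames = source frames × (target rate / source rate) = 376376 × (60000/1001)/(30) = 376376 × 2000/1001 = 752000.

752000 frames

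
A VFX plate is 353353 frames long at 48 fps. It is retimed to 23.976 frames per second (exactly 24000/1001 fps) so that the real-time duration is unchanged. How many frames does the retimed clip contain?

176500 frames

Target frames = source frames × (target rate / source rate) = 353353 × (24000/1001)/(48) = 353353 × 500/1001 = 176500.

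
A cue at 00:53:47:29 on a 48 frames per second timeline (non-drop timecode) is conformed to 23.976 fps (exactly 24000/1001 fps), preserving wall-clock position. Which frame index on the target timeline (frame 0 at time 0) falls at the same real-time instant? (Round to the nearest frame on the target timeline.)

Source frame index: (0×3600 + 53×60 + 47) × 48 + 29 = 154925.
Real time: 154925 / (48) = 154925/48 s.
Target frame: (154925/48) × (24000/1001) = 77462500/1001 ≈ 77385.115 → 77385.

frame 77385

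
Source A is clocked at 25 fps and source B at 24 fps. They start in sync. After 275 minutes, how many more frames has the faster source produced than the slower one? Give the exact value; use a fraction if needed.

16500 frames

275 min = 16500 s.
A emits 25 × 16500 = 412500 frames; B emits 24 × 16500 = 396000.
Difference = 16500 frames; B is behind A.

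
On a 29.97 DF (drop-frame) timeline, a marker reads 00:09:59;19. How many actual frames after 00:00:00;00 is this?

Complete 10-minute blocks: 0, each 17982 frames → 0.
Remaining 9 whole minutes in the current block: 1800 + 8 × 1798 = 16184 frames.
Within the current minute: 59 × 30 + 19 − 2 = 1787 (labels ;00/;01 skipped at this minute). Total = 0 + 16184 + 1787 = 17971.

17971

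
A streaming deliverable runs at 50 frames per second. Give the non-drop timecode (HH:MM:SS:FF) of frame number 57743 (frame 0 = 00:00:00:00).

00:19:14:43

57743 ÷ 50 = 1154 full seconds, remainder 43 frames.
1154 s = 0 h 19 min 14 s.
Timecode: 00:19:14:43.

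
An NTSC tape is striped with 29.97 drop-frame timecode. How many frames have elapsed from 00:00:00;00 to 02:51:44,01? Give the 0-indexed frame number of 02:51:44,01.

Complete 10-minute blocks: 17, each 17982 frames → 305694.
Remaining 1 whole minute in the current block: 1800 + 0 × 1798 = 1800 frames.
Within the current minute: 44 × 30 + 1 − 2 = 1319 (labels ;00/;01 skipped at this minute). Total = 305694 + 1800 + 1319 = 308813.

308813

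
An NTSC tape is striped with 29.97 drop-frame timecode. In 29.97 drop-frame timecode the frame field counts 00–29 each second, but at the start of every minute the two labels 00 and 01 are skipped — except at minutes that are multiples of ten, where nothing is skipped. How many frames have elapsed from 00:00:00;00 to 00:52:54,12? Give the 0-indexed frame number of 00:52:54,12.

Complete 10-minute blocks: 5, each 17982 frames → 89910.
Remaining 2 whole minutes in the current block: 1800 + 1 × 1798 = 3598 frames.
Within the current minute: 54 × 30 + 12 − 2 = 1630 (labels ;00/;01 skipped at this minute). Total = 89910 + 3598 + 1630 = 95138.

95138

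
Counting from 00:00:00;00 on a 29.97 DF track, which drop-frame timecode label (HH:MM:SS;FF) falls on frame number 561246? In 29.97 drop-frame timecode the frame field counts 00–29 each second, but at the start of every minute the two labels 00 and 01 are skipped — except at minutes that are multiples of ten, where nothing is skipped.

Each 10-minute DF block holds 10 × 60 × 30 − 9 × 2 = 17982 frames. 561246 ÷ 17982 → 31 full blocks, remainder 3804.
Within the partial block the first minute is 1800 frames and each further minute 1798, so 2 further minute boundaries passed. Total skipped labels = 18 × 31 + 2 × 2 = 562.
Non-drop label index = 561246 + 562 = 561808; at 30 labels/s that is 05:12:06:28, i.e. DF 05:12:06;28.

05:12:06;28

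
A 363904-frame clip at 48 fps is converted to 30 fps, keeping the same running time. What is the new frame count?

227440 frames

Target frames = source frames × (target rate / source rate) = 363904 × (30)/(48) = 363904 × 5/8 = 227440.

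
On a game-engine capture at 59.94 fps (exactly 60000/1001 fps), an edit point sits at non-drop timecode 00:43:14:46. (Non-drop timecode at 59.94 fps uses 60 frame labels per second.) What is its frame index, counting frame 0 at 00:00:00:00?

Total seconds to the label: (0 × 3600 + 43 × 60 + 14) = 2594.
Frame index = 2594 × 60 + 46 = 155686.

155686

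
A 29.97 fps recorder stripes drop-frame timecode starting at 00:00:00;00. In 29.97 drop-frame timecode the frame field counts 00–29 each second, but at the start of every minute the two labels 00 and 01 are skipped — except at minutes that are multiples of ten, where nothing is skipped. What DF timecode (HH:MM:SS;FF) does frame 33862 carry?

Each 10-minute DF block holds 10 × 60 × 30 − 9 × 2 = 17982 frames. 33862 ÷ 17982 → 1 full block, remainder 15880.
Within the partial block the first minute is 1800 frames and each further minute 1798, so 8 further minute boundaries passed. Total skipped labels = 18 × 1 + 2 × 8 = 34.
Non-drop label index = 33862 + 34 = 33896; at 30 labels/s that is 00:18:49:26, i.e. DF 00:18:49;26.

00:18:49;26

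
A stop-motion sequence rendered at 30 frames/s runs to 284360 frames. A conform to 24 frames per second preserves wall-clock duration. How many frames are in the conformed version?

227488 frames

Target frames = source frames × (target rate / source rate) = 284360 × (24)/(30) = 284360 × 4/5 = 227488.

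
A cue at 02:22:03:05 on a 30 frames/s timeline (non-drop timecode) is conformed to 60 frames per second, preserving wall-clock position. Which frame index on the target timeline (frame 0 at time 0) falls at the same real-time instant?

Source frame index: (2×3600 + 22×60 + 3) × 30 + 5 = 255695.
Real time: 255695 / (30) = 51139/6 s.
Target frame: (51139/6) × (60) = 511390.

frame 511390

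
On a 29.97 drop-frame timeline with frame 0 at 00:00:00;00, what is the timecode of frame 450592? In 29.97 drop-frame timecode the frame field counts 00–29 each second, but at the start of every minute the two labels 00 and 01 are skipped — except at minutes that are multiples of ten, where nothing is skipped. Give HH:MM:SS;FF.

Ten DF minutes hold 17982 frames, so frame 450592 lies in block 25 (frames 449550–467531) with 1042 frames into that block.
The block's first minute is 1800 frames and the rest 1798 each; 1042 frames reaches minute 0, so 25 × 18 + 0 × 2 = 450 labels have been skipped so far.
Adding those back, label number 450592 + 450 = 451042 at 30 labels/s is 15034 s + 22 f = 4 h 10 min 34 s frame 22, i.e. 04:10:34;22.

04:10:34;22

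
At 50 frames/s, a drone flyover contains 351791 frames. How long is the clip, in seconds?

7035.82 seconds

Running time = 351791 / (50) = 7035.82 s.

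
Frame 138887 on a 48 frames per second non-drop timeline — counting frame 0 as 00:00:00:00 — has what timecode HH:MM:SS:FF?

00:48:13:23

138887 ÷ 48 = 2893 full seconds, remainder 23 frames.
2893 s = 0 h 48 min 13 s.
Timecode: 00:48:13:23.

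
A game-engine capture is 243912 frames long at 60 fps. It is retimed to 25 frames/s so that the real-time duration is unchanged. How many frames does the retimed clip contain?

Target frames = source frames × (target rate / source rate) = 243912 × (25)/(60) = 243912 × 5/12 = 101630.

101630 frames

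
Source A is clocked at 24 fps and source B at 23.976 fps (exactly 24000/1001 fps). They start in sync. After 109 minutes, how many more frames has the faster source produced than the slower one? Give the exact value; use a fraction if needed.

109 min = 6540 s.
A emits 24 × 6540 = 156960 frames; B emits 24000/1001 × 6540 = 156960000/1001.
Difference = 156960/1001 frames (≈ 156.8032); B is behind A.

156960/1001 frames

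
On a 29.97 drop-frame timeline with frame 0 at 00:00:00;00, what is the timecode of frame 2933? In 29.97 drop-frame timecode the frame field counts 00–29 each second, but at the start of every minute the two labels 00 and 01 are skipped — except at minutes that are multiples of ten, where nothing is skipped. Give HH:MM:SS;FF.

00:01:37;25

Each 10-minute DF block holds 10 × 60 × 30 − 9 × 2 = 17982 frames. 2933 ÷ 17982 → 0 full blocks, remainder 2933.
Within the partial block the first minute is 1800 frames and each further minute 1798, so 1 further minute boundary passed. Total skipped labels = 18 × 0 + 2 × 1 = 2.
Non-drop label index = 2933 + 2 = 2935; at 30 labels/s that is 00:01:37:25, i.e. DF 00:01:37;25.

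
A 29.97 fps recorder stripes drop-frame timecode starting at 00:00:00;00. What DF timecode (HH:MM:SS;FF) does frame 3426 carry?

00:01:54;08

Each 10-minute DF block holds 10 × 60 × 30 − 9 × 2 = 17982 frames. 3426 ÷ 17982 → 0 full blocks, remainder 3426.
Within the partial block the first minute is 1800 frames and each further minute 1798, so 1 further minute boundary passed. Total skipped labels = 18 × 0 + 2 × 1 = 2.
Non-drop label index = 3426 + 2 = 3428; at 30 labels/s that is 00:01:54:08, i.e. DF 00:01:54;08.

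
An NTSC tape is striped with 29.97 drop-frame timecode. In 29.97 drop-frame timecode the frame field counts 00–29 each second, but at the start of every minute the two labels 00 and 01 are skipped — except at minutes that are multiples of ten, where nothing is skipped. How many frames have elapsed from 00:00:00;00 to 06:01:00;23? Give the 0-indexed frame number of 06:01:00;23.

649173

As if non-drop at 30 labels/s: (6 × 3600 + 1 × 60 + 0) × 30 + 23 = 649823.
Minute boundaries passed: 361; those not divisible by 10: 361 − 36 = 325; dropped labels = 2 × 325 = 650.
Actual frame index = 649823 − 650 = 649173.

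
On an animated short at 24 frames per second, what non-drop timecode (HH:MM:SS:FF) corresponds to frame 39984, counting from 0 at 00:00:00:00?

00:27:46:00

39984 ÷ 24 = 1666 full seconds, remainder 0 frames.
1666 s = 0 h 27 min 46 s.
Timecode: 00:27:46:00.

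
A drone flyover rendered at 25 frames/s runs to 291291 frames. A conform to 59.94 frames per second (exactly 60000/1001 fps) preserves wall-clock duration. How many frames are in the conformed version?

Target frames = source frames × (target rate / source rate) = 291291 × (60000/1001)/(25) = 291291 × 2400/1001 = 698400.

698400 frames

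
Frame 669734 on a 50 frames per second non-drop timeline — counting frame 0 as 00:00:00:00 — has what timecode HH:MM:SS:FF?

669734 ÷ 50 = 13394 full seconds, remainder 34 frames.
13394 s = 3 h 43 min 14 s.
Timecode: 03:43:14:34.

03:43:14:34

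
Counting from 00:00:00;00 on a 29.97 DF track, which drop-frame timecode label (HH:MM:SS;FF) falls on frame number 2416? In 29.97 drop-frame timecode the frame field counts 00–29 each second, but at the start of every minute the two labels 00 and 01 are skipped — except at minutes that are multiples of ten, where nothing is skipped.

Ten DF minutes hold 17982 frames, so frame 2416 lies in block 0 (frames 0–17981) with 2416 frames into that block.
The block's first minute is 1800 frames and the rest 1798 each; 2416 frames reaches minute 1, so 0 × 18 + 1 × 2 = 2 labels have been skipped so far.
Adding those back, label number 2416 + 2 = 2418 at 30 labels/s is 80 s + 18 f = 0 h 1 min 20 s frame 18, i.e. 00:01:20;18.

00:01:20;18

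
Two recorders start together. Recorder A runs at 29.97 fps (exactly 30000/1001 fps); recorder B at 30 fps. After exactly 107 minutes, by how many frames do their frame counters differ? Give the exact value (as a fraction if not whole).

192600/1001 frames

107 min = 6420 s.
A emits 30000/1001 × 6420 = 192600000/1001 frames; B emits 30 × 6420 = 192600.
Difference = 192600/1001 frames (≈ 192.4076); B is ahead of A.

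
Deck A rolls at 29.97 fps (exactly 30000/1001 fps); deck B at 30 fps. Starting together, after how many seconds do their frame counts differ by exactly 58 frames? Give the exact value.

29029/15 seconds

The gap grows by |30 − 30000/1001| = 30/1001 frames per second.
Time for a 58-frame gap: 58 ÷ (30/1001) = 29029/15 s.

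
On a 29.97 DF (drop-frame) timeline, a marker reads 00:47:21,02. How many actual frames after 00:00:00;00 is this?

Complete 10-minute blocks: 4, each 17982 frames → 71928.
Remaining 7 whole minutes in the current block: 1800 + 6 × 1798 = 12588 frames.
Within the current minute: 21 × 30 + 2 − 2 = 630 (labels ;00/;01 skipped at this minute). Total = 71928 + 12588 + 630 = 85146.

85146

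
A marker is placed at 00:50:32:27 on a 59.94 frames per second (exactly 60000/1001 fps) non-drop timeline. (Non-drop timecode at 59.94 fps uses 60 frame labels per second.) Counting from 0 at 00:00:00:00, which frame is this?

Total seconds to the label: (0 × 3600 + 50 × 60 + 32) = 3032.
Frame index = 3032 × 60 + 27 = 181947.

181947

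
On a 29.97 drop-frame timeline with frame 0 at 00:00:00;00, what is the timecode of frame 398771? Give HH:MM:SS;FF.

Ten DF minutes hold 17982 frames, so frame 398771 lies in block 22 (frames 395604–413585) with 3167 frames into that block.
The block's first minute is 1800 frames and the rest 1798 each; 3167 frames reaches minute 1, so 22 × 18 + 1 × 2 = 398 labels have been skipped so far.
Adding those back, label number 398771 + 398 = 399169 at 30 labels/s is 13305 s + 19 f = 3 h 41 min 45 s frame 19, i.e. 03:41:45;19.

03:41:45;19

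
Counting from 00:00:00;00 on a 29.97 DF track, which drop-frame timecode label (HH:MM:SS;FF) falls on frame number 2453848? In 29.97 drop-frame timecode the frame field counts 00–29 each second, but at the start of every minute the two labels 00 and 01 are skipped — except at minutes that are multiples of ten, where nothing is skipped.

Ten DF minutes hold 17982 frames, so frame 2453848 lies in block 136 (frames 2445552–2463533) with 8296 frames into that block.
The block's first minute is 1800 frames and the rest 1798 each; 8296 frames reaches minute 4, so 136 × 18 + 4 × 2 = 2456 labels have been skipped so far.
Adding those back, label number 2453848 + 2456 = 2456304 at 30 labels/s is 81876 s + 24 f = 22 h 44 min 36 s frame 24, i.e. 22:44:36;24.

22:44:36;24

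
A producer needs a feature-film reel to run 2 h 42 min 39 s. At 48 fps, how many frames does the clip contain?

468432 frames

2 h 42 min 39 s = 9759 s.
Frames = 9759 × 48 = 468432.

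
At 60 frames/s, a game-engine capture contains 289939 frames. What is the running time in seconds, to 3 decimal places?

4832.317 seconds

Running time = 289939 × 1/60 = 289939/60 s ≈ 4832.317 s.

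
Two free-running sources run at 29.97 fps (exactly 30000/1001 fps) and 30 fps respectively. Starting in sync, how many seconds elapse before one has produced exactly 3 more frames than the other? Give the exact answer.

The gap grows by |30 − 30000/1001| = 30/1001 frames per second.
Time for a 3-frame gap: 3 ÷ (30/1001) = 100.1 s.

100.1 seconds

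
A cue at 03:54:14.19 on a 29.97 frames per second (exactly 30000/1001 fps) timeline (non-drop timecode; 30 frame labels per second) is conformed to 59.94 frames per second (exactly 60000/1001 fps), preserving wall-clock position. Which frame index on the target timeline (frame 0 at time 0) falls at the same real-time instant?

frame 843278

Source frame index: (3×3600 + 54×60 + 14) × 30 + 19 = 421639.
Real time: 421639 / (30000/1001) = 422060639/30000 s.
Target frame: (422060639/30000) × (60000/1001) = 843278.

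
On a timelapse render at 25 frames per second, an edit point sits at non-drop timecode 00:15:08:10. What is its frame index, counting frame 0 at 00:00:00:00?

Total seconds to the label: (0 × 3600 + 15 × 60 + 8) = 908.
Frame index = 908 × 25 + 10 = 22710.

22710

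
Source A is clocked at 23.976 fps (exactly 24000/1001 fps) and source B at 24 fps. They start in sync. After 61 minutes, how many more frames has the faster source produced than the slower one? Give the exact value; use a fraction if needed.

87840/1001 frames

61 min = 3660 s.
A emits 24000/1001 × 3660 = 87840000/1001 frames; B emits 24 × 3660 = 87840.
Difference = 87840/1001 frames (≈ 87.7522); B is ahead of A.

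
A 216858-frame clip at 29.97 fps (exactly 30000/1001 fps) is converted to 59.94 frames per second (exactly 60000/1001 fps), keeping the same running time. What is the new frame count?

Frames at target rate = 216858 × (60000/1001) / (30000/1001) = 433716.

433716 frames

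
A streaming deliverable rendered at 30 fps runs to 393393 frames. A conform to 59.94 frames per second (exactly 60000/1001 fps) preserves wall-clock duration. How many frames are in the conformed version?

Target frames = source frames × (target rate / source rate) = 393393 × (60000/1001)/(30) = 393393 × 2000/1001 = 786000.

786000 frames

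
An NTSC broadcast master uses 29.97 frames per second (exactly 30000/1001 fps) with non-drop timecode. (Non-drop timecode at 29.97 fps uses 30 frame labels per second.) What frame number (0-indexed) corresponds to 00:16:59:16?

30586

Total seconds to the label: (0 × 3600 + 16 × 60 + 59) = 1019.
Frame index = 1019 × 30 + 16 = 30586.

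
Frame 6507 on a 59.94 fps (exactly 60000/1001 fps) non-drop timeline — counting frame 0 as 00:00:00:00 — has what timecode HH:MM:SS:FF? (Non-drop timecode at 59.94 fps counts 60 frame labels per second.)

6507 ÷ 60 = 108 full seconds, remainder 27 frames.
108 s = 0 h 1 min 48 s.
Timecode: 00:01:48:27.

00:01:48:27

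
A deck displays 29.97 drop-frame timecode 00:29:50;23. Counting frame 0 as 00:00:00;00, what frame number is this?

53669

Complete 10-minute blocks: 2, each 17982 frames → 35964.
Remaining 9 whole minutes in the current block: 1800 + 8 × 1798 = 16184 frames.
Within the current minute: 50 × 30 + 23 − 2 = 1521 (labels ;00/;01 skipped at this minute). Total = 35964 + 16184 + 1521 = 53669.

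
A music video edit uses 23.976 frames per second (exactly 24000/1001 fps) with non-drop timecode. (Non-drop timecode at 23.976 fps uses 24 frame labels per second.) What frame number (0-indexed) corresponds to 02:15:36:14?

Total seconds to the label: (2 × 3600 + 15 × 60 + 36) = 8136.
Frame index = 8136 × 24 + 14 = 195278.

195278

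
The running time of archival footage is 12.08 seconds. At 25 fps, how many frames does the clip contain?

302 frames

Frames = 12.08 × 25 = 302.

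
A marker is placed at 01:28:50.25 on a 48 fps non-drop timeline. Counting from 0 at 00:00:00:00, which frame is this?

Total seconds to the label: (1 × 3600 + 28 × 60 + 50) = 5330.
Frame index = 5330 × 48 + 25 = 255865.

255865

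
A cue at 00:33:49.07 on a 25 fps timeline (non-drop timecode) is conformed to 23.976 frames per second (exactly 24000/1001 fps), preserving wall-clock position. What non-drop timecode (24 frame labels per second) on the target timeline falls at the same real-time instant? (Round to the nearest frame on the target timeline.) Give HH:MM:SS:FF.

00:33:47:06

Source frame index: (0×3600 + 33×60 + 49) × 25 + 7 = 50732.
Real time: 50732 / (25) = 50732/25 s.
Target frame: (50732/25) × (24000/1001) = 4427520/91 ≈ 48654.066 → 48654.
At 24 labels/s: frame 48654 → 00:33:47:06.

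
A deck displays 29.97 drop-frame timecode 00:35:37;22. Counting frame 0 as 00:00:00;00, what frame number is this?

64068

As if non-drop at 30 labels/s: (0 × 3600 + 35 × 60 + 37) × 30 + 22 = 64132.
Minute boundaries passed: 35; those not divisible by 10: 35 − 3 = 32; dropped labels = 2 × 32 = 64.
Actual frame index = 64132 − 64 = 64068.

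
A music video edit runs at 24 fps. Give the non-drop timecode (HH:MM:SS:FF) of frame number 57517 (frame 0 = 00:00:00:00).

57517 ÷ 24 = 2396 full seconds, remainder 13 frames.
2396 s = 0 h 39 min 56 s.
Timecode: 00:39:56:13.

00:39:56:13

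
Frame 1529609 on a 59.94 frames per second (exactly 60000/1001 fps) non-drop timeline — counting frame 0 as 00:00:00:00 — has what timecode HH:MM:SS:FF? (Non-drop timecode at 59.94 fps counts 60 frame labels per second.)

1529609 ÷ 60 = 25493 full seconds, remainder 29 frames.
25493 s = 7 h 4 min 53 s.
Timecode: 07:04:53:29.

07:04:53:29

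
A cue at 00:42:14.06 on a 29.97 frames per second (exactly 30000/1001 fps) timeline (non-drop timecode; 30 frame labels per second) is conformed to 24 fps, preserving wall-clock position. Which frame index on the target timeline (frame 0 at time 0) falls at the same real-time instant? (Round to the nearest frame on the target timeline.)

Source frame index: (0×3600 + 42×60 + 14) × 30 + 6 = 76026.
Real time: 76026 / (30000/1001) = 12683671/5000 s.
Target frame: (12683671/5000) × (24) = 38051013/625 ≈ 60881.621 → 60882.

frame 60882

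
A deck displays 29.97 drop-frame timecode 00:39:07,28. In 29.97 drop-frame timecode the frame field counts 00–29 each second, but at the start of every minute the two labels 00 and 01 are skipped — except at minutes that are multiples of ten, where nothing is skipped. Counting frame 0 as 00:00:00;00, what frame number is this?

70366

As if non-drop at 30 labels/s: (0 × 3600 + 39 × 60 + 7) × 30 + 28 = 70438.
Minute boundaries passed: 39; those not divisible by 10: 39 − 3 = 36; dropped labels = 2 × 36 = 72.
Actual frame index = 70438 − 72 = 70366.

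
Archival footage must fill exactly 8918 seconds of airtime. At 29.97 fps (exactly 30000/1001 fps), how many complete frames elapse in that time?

Frames = 8918 × 30000/1001 = 2940000/11 ≈ 267272.7273.
Complete frames: 267272.

267272 frames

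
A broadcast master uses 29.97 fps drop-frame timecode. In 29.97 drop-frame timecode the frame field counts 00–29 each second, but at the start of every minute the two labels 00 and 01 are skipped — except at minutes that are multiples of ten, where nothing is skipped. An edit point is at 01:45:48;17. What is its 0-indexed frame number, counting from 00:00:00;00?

As if non-drop at 30 labels/s: (1 × 3600 + 45 × 60 + 48) × 30 + 17 = 190457.
Minute boundaries passed: 105; those not divisible by 10: 105 − 10 = 95; dropped labels = 2 × 95 = 190.
Actual frame index = 190457 − 190 = 190267.

190267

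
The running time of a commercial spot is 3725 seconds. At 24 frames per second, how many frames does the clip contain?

Frames = 3725 × 24 = 89400.

89400 frames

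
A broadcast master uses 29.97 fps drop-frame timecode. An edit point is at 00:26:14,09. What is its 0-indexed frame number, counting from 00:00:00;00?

47181

As if non-drop at 30 labels/s: (0 × 3600 + 26 × 60 + 14) × 30 + 9 = 47229.
Minute boundaries passed: 26; those not divisible by 10: 26 − 2 = 24; dropped labels = 2 × 24 = 48.
Actual frame index = 47229 − 48 = 47181.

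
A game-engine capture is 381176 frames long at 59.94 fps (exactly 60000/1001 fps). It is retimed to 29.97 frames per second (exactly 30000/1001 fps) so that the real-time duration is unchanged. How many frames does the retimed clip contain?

190588 frames

Target frames = source frames × (target rate / source rate) = 381176 × (30000/1001)/(60000/1001) = 381176 × 1/2 = 190588.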